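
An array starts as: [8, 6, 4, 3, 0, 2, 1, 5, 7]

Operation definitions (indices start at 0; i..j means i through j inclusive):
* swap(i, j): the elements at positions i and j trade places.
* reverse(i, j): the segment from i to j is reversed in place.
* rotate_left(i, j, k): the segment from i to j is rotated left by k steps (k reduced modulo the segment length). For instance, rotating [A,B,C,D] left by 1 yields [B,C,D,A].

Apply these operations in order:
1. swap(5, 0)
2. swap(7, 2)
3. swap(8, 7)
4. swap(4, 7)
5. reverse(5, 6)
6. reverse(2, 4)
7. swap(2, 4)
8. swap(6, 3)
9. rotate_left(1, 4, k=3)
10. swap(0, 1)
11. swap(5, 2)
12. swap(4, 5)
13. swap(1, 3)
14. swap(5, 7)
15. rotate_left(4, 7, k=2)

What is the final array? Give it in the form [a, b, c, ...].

Answer: [7, 5, 1, 2, 3, 8, 6, 0, 4]

Derivation:
After 1 (swap(5, 0)): [2, 6, 4, 3, 0, 8, 1, 5, 7]
After 2 (swap(7, 2)): [2, 6, 5, 3, 0, 8, 1, 4, 7]
After 3 (swap(8, 7)): [2, 6, 5, 3, 0, 8, 1, 7, 4]
After 4 (swap(4, 7)): [2, 6, 5, 3, 7, 8, 1, 0, 4]
After 5 (reverse(5, 6)): [2, 6, 5, 3, 7, 1, 8, 0, 4]
After 6 (reverse(2, 4)): [2, 6, 7, 3, 5, 1, 8, 0, 4]
After 7 (swap(2, 4)): [2, 6, 5, 3, 7, 1, 8, 0, 4]
After 8 (swap(6, 3)): [2, 6, 5, 8, 7, 1, 3, 0, 4]
After 9 (rotate_left(1, 4, k=3)): [2, 7, 6, 5, 8, 1, 3, 0, 4]
After 10 (swap(0, 1)): [7, 2, 6, 5, 8, 1, 3, 0, 4]
After 11 (swap(5, 2)): [7, 2, 1, 5, 8, 6, 3, 0, 4]
After 12 (swap(4, 5)): [7, 2, 1, 5, 6, 8, 3, 0, 4]
After 13 (swap(1, 3)): [7, 5, 1, 2, 6, 8, 3, 0, 4]
After 14 (swap(5, 7)): [7, 5, 1, 2, 6, 0, 3, 8, 4]
After 15 (rotate_left(4, 7, k=2)): [7, 5, 1, 2, 3, 8, 6, 0, 4]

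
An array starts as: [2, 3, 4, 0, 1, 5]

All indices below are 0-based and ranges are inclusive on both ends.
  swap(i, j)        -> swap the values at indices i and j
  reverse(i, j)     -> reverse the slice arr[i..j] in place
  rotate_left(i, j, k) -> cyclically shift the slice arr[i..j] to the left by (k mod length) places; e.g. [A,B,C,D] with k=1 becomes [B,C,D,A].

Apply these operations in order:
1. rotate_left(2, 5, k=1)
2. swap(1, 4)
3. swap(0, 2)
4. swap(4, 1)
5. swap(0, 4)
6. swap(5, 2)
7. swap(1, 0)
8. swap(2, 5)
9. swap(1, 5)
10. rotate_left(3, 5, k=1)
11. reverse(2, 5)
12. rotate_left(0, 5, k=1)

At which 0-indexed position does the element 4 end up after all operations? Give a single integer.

Answer: 0

Derivation:
After 1 (rotate_left(2, 5, k=1)): [2, 3, 0, 1, 5, 4]
After 2 (swap(1, 4)): [2, 5, 0, 1, 3, 4]
After 3 (swap(0, 2)): [0, 5, 2, 1, 3, 4]
After 4 (swap(4, 1)): [0, 3, 2, 1, 5, 4]
After 5 (swap(0, 4)): [5, 3, 2, 1, 0, 4]
After 6 (swap(5, 2)): [5, 3, 4, 1, 0, 2]
After 7 (swap(1, 0)): [3, 5, 4, 1, 0, 2]
After 8 (swap(2, 5)): [3, 5, 2, 1, 0, 4]
After 9 (swap(1, 5)): [3, 4, 2, 1, 0, 5]
After 10 (rotate_left(3, 5, k=1)): [3, 4, 2, 0, 5, 1]
After 11 (reverse(2, 5)): [3, 4, 1, 5, 0, 2]
After 12 (rotate_left(0, 5, k=1)): [4, 1, 5, 0, 2, 3]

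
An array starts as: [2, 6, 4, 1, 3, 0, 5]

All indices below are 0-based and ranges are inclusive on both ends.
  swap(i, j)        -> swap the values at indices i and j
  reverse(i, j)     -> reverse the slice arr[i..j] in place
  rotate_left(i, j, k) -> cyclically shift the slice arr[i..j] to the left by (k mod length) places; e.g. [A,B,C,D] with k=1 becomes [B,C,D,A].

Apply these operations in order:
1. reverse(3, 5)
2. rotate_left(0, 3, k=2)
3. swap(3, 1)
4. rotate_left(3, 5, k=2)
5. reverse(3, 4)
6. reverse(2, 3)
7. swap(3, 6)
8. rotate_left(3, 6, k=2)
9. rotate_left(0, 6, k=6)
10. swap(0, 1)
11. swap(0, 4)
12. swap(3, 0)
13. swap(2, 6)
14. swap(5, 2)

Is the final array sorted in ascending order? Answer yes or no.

After 1 (reverse(3, 5)): [2, 6, 4, 0, 3, 1, 5]
After 2 (rotate_left(0, 3, k=2)): [4, 0, 2, 6, 3, 1, 5]
After 3 (swap(3, 1)): [4, 6, 2, 0, 3, 1, 5]
After 4 (rotate_left(3, 5, k=2)): [4, 6, 2, 1, 0, 3, 5]
After 5 (reverse(3, 4)): [4, 6, 2, 0, 1, 3, 5]
After 6 (reverse(2, 3)): [4, 6, 0, 2, 1, 3, 5]
After 7 (swap(3, 6)): [4, 6, 0, 5, 1, 3, 2]
After 8 (rotate_left(3, 6, k=2)): [4, 6, 0, 3, 2, 5, 1]
After 9 (rotate_left(0, 6, k=6)): [1, 4, 6, 0, 3, 2, 5]
After 10 (swap(0, 1)): [4, 1, 6, 0, 3, 2, 5]
After 11 (swap(0, 4)): [3, 1, 6, 0, 4, 2, 5]
After 12 (swap(3, 0)): [0, 1, 6, 3, 4, 2, 5]
After 13 (swap(2, 6)): [0, 1, 5, 3, 4, 2, 6]
After 14 (swap(5, 2)): [0, 1, 2, 3, 4, 5, 6]

Answer: yes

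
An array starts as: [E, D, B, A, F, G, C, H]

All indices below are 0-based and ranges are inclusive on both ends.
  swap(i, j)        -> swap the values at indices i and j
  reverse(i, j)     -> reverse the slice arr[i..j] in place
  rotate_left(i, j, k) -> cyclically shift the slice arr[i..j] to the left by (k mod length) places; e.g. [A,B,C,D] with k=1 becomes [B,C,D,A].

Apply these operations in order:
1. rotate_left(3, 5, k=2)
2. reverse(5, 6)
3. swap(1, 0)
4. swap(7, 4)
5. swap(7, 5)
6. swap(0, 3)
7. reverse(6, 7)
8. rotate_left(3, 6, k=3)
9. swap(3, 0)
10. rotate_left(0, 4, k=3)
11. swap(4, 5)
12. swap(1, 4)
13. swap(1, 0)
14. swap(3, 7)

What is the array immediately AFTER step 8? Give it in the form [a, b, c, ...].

After 1 (rotate_left(3, 5, k=2)): [E, D, B, G, A, F, C, H]
After 2 (reverse(5, 6)): [E, D, B, G, A, C, F, H]
After 3 (swap(1, 0)): [D, E, B, G, A, C, F, H]
After 4 (swap(7, 4)): [D, E, B, G, H, C, F, A]
After 5 (swap(7, 5)): [D, E, B, G, H, A, F, C]
After 6 (swap(0, 3)): [G, E, B, D, H, A, F, C]
After 7 (reverse(6, 7)): [G, E, B, D, H, A, C, F]
After 8 (rotate_left(3, 6, k=3)): [G, E, B, C, D, H, A, F]

Answer: [G, E, B, C, D, H, A, F]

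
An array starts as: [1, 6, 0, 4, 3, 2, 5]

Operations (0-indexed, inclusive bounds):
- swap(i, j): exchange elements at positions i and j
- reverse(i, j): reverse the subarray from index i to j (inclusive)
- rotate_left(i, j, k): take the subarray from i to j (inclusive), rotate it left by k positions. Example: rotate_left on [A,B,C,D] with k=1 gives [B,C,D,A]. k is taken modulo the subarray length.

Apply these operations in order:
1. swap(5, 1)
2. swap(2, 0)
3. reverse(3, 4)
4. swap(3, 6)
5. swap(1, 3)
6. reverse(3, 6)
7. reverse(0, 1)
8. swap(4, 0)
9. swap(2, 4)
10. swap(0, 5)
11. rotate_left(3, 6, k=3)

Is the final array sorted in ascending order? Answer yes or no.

After 1 (swap(5, 1)): [1, 2, 0, 4, 3, 6, 5]
After 2 (swap(2, 0)): [0, 2, 1, 4, 3, 6, 5]
After 3 (reverse(3, 4)): [0, 2, 1, 3, 4, 6, 5]
After 4 (swap(3, 6)): [0, 2, 1, 5, 4, 6, 3]
After 5 (swap(1, 3)): [0, 5, 1, 2, 4, 6, 3]
After 6 (reverse(3, 6)): [0, 5, 1, 3, 6, 4, 2]
After 7 (reverse(0, 1)): [5, 0, 1, 3, 6, 4, 2]
After 8 (swap(4, 0)): [6, 0, 1, 3, 5, 4, 2]
After 9 (swap(2, 4)): [6, 0, 5, 3, 1, 4, 2]
After 10 (swap(0, 5)): [4, 0, 5, 3, 1, 6, 2]
After 11 (rotate_left(3, 6, k=3)): [4, 0, 5, 2, 3, 1, 6]

Answer: no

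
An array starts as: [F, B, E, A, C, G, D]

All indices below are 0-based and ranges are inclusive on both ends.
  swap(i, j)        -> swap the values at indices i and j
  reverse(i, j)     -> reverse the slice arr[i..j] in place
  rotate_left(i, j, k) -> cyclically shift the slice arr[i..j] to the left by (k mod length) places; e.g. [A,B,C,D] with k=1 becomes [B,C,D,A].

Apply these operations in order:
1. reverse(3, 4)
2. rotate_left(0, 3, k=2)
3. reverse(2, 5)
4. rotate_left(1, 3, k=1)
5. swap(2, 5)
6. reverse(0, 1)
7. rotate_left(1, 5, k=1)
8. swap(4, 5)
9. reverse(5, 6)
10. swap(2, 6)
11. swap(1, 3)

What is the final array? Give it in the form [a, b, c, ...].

Answer: [G, B, A, F, E, D, C]

Derivation:
After 1 (reverse(3, 4)): [F, B, E, C, A, G, D]
After 2 (rotate_left(0, 3, k=2)): [E, C, F, B, A, G, D]
After 3 (reverse(2, 5)): [E, C, G, A, B, F, D]
After 4 (rotate_left(1, 3, k=1)): [E, G, A, C, B, F, D]
After 5 (swap(2, 5)): [E, G, F, C, B, A, D]
After 6 (reverse(0, 1)): [G, E, F, C, B, A, D]
After 7 (rotate_left(1, 5, k=1)): [G, F, C, B, A, E, D]
After 8 (swap(4, 5)): [G, F, C, B, E, A, D]
After 9 (reverse(5, 6)): [G, F, C, B, E, D, A]
After 10 (swap(2, 6)): [G, F, A, B, E, D, C]
After 11 (swap(1, 3)): [G, B, A, F, E, D, C]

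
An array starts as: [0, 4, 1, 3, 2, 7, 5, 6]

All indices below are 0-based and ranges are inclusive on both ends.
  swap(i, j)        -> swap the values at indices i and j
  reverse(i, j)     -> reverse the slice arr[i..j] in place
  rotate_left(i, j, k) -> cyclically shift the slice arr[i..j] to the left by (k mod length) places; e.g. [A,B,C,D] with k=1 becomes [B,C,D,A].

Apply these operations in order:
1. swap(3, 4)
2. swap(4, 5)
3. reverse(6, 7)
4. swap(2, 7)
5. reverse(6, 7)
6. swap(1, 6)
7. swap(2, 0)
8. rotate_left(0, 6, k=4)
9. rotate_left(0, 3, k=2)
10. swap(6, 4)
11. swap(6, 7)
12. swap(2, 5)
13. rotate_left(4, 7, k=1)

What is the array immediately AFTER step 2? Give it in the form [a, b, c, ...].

After 1 (swap(3, 4)): [0, 4, 1, 2, 3, 7, 5, 6]
After 2 (swap(4, 5)): [0, 4, 1, 2, 7, 3, 5, 6]

Answer: [0, 4, 1, 2, 7, 3, 5, 6]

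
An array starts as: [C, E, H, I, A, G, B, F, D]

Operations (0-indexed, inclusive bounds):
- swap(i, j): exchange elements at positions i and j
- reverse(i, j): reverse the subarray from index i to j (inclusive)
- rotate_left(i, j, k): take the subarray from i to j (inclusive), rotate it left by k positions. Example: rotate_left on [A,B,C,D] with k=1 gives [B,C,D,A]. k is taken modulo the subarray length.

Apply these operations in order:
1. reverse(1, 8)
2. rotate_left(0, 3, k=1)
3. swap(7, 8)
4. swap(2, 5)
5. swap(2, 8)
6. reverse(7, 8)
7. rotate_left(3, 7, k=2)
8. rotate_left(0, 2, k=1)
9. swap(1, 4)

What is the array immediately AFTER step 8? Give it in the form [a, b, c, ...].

After 1 (reverse(1, 8)): [C, D, F, B, G, A, I, H, E]
After 2 (rotate_left(0, 3, k=1)): [D, F, B, C, G, A, I, H, E]
After 3 (swap(7, 8)): [D, F, B, C, G, A, I, E, H]
After 4 (swap(2, 5)): [D, F, A, C, G, B, I, E, H]
After 5 (swap(2, 8)): [D, F, H, C, G, B, I, E, A]
After 6 (reverse(7, 8)): [D, F, H, C, G, B, I, A, E]
After 7 (rotate_left(3, 7, k=2)): [D, F, H, B, I, A, C, G, E]
After 8 (rotate_left(0, 2, k=1)): [F, H, D, B, I, A, C, G, E]

Answer: [F, H, D, B, I, A, C, G, E]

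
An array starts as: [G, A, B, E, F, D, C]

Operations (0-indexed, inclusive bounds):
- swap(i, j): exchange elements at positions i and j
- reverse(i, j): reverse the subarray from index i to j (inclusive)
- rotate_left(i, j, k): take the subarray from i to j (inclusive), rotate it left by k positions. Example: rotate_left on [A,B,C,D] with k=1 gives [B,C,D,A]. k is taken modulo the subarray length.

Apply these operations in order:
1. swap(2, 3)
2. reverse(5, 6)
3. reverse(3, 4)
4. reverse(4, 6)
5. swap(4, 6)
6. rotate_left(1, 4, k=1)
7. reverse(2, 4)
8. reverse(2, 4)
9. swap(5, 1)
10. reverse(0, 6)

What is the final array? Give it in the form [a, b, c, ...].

After 1 (swap(2, 3)): [G, A, E, B, F, D, C]
After 2 (reverse(5, 6)): [G, A, E, B, F, C, D]
After 3 (reverse(3, 4)): [G, A, E, F, B, C, D]
After 4 (reverse(4, 6)): [G, A, E, F, D, C, B]
After 5 (swap(4, 6)): [G, A, E, F, B, C, D]
After 6 (rotate_left(1, 4, k=1)): [G, E, F, B, A, C, D]
After 7 (reverse(2, 4)): [G, E, A, B, F, C, D]
After 8 (reverse(2, 4)): [G, E, F, B, A, C, D]
After 9 (swap(5, 1)): [G, C, F, B, A, E, D]
After 10 (reverse(0, 6)): [D, E, A, B, F, C, G]

Answer: [D, E, A, B, F, C, G]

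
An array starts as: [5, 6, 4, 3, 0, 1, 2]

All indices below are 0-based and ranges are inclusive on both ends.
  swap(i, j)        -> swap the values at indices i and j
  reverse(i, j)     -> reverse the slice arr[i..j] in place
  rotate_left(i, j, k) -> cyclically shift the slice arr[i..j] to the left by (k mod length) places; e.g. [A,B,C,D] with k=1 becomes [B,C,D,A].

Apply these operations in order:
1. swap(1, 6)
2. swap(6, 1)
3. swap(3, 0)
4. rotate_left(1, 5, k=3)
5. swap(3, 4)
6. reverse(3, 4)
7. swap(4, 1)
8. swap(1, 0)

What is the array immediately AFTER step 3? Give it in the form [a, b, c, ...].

After 1 (swap(1, 6)): [5, 2, 4, 3, 0, 1, 6]
After 2 (swap(6, 1)): [5, 6, 4, 3, 0, 1, 2]
After 3 (swap(3, 0)): [3, 6, 4, 5, 0, 1, 2]

Answer: [3, 6, 4, 5, 0, 1, 2]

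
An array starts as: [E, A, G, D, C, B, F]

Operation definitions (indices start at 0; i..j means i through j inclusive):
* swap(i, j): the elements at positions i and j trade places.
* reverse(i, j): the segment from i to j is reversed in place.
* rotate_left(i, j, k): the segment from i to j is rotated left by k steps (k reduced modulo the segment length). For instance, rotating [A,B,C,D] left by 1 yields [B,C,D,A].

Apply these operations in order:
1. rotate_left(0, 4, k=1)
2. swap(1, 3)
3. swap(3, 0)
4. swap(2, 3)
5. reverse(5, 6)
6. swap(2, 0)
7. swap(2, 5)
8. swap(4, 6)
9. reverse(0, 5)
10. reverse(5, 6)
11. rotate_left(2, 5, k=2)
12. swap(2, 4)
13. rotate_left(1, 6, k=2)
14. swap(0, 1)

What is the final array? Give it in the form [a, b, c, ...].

After 1 (rotate_left(0, 4, k=1)): [A, G, D, C, E, B, F]
After 2 (swap(1, 3)): [A, C, D, G, E, B, F]
After 3 (swap(3, 0)): [G, C, D, A, E, B, F]
After 4 (swap(2, 3)): [G, C, A, D, E, B, F]
After 5 (reverse(5, 6)): [G, C, A, D, E, F, B]
After 6 (swap(2, 0)): [A, C, G, D, E, F, B]
After 7 (swap(2, 5)): [A, C, F, D, E, G, B]
After 8 (swap(4, 6)): [A, C, F, D, B, G, E]
After 9 (reverse(0, 5)): [G, B, D, F, C, A, E]
After 10 (reverse(5, 6)): [G, B, D, F, C, E, A]
After 11 (rotate_left(2, 5, k=2)): [G, B, C, E, D, F, A]
After 12 (swap(2, 4)): [G, B, D, E, C, F, A]
After 13 (rotate_left(1, 6, k=2)): [G, E, C, F, A, B, D]
After 14 (swap(0, 1)): [E, G, C, F, A, B, D]

Answer: [E, G, C, F, A, B, D]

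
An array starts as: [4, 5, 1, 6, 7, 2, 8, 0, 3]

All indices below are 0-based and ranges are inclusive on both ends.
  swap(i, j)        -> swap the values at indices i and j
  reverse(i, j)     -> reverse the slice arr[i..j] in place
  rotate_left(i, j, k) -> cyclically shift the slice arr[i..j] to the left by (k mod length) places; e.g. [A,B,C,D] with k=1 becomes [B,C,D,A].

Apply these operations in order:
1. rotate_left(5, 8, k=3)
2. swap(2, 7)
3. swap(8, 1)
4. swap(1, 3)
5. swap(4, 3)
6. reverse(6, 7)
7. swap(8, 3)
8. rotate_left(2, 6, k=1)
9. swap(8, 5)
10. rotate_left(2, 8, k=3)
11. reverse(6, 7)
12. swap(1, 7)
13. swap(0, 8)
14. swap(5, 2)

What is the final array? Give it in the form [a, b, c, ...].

Answer: [3, 5, 1, 8, 2, 7, 0, 6, 4]

Derivation:
After 1 (rotate_left(5, 8, k=3)): [4, 5, 1, 6, 7, 3, 2, 8, 0]
After 2 (swap(2, 7)): [4, 5, 8, 6, 7, 3, 2, 1, 0]
After 3 (swap(8, 1)): [4, 0, 8, 6, 7, 3, 2, 1, 5]
After 4 (swap(1, 3)): [4, 6, 8, 0, 7, 3, 2, 1, 5]
After 5 (swap(4, 3)): [4, 6, 8, 7, 0, 3, 2, 1, 5]
After 6 (reverse(6, 7)): [4, 6, 8, 7, 0, 3, 1, 2, 5]
After 7 (swap(8, 3)): [4, 6, 8, 5, 0, 3, 1, 2, 7]
After 8 (rotate_left(2, 6, k=1)): [4, 6, 5, 0, 3, 1, 8, 2, 7]
After 9 (swap(8, 5)): [4, 6, 5, 0, 3, 7, 8, 2, 1]
After 10 (rotate_left(2, 8, k=3)): [4, 6, 7, 8, 2, 1, 5, 0, 3]
After 11 (reverse(6, 7)): [4, 6, 7, 8, 2, 1, 0, 5, 3]
After 12 (swap(1, 7)): [4, 5, 7, 8, 2, 1, 0, 6, 3]
After 13 (swap(0, 8)): [3, 5, 7, 8, 2, 1, 0, 6, 4]
After 14 (swap(5, 2)): [3, 5, 1, 8, 2, 7, 0, 6, 4]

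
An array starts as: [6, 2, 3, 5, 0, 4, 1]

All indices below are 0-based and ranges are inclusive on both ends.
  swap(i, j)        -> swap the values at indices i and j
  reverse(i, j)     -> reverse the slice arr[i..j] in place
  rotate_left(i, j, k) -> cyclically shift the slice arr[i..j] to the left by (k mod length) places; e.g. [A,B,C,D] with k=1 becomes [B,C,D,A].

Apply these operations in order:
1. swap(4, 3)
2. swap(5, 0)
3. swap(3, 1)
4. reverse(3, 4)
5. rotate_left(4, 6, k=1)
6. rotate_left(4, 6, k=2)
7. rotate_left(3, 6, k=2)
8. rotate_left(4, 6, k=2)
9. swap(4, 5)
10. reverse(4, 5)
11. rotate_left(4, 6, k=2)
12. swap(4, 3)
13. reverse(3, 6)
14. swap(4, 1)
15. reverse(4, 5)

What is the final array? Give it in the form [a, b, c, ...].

After 1 (swap(4, 3)): [6, 2, 3, 0, 5, 4, 1]
After 2 (swap(5, 0)): [4, 2, 3, 0, 5, 6, 1]
After 3 (swap(3, 1)): [4, 0, 3, 2, 5, 6, 1]
After 4 (reverse(3, 4)): [4, 0, 3, 5, 2, 6, 1]
After 5 (rotate_left(4, 6, k=1)): [4, 0, 3, 5, 6, 1, 2]
After 6 (rotate_left(4, 6, k=2)): [4, 0, 3, 5, 2, 6, 1]
After 7 (rotate_left(3, 6, k=2)): [4, 0, 3, 6, 1, 5, 2]
After 8 (rotate_left(4, 6, k=2)): [4, 0, 3, 6, 2, 1, 5]
After 9 (swap(4, 5)): [4, 0, 3, 6, 1, 2, 5]
After 10 (reverse(4, 5)): [4, 0, 3, 6, 2, 1, 5]
After 11 (rotate_left(4, 6, k=2)): [4, 0, 3, 6, 5, 2, 1]
After 12 (swap(4, 3)): [4, 0, 3, 5, 6, 2, 1]
After 13 (reverse(3, 6)): [4, 0, 3, 1, 2, 6, 5]
After 14 (swap(4, 1)): [4, 2, 3, 1, 0, 6, 5]
After 15 (reverse(4, 5)): [4, 2, 3, 1, 6, 0, 5]

Answer: [4, 2, 3, 1, 6, 0, 5]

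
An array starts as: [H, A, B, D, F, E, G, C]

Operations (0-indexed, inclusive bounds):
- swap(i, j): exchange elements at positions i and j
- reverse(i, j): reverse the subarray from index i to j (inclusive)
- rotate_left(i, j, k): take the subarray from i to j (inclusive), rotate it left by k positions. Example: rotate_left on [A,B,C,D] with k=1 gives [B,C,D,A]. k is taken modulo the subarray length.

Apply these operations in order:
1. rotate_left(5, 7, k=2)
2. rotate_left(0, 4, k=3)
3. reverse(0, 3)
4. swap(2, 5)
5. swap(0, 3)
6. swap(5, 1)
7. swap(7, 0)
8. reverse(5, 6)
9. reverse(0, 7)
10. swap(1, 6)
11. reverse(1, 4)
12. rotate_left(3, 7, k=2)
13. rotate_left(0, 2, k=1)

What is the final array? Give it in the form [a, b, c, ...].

Answer: [A, B, D, C, H, G, E, F]

Derivation:
After 1 (rotate_left(5, 7, k=2)): [H, A, B, D, F, C, E, G]
After 2 (rotate_left(0, 4, k=3)): [D, F, H, A, B, C, E, G]
After 3 (reverse(0, 3)): [A, H, F, D, B, C, E, G]
After 4 (swap(2, 5)): [A, H, C, D, B, F, E, G]
After 5 (swap(0, 3)): [D, H, C, A, B, F, E, G]
After 6 (swap(5, 1)): [D, F, C, A, B, H, E, G]
After 7 (swap(7, 0)): [G, F, C, A, B, H, E, D]
After 8 (reverse(5, 6)): [G, F, C, A, B, E, H, D]
After 9 (reverse(0, 7)): [D, H, E, B, A, C, F, G]
After 10 (swap(1, 6)): [D, F, E, B, A, C, H, G]
After 11 (reverse(1, 4)): [D, A, B, E, F, C, H, G]
After 12 (rotate_left(3, 7, k=2)): [D, A, B, C, H, G, E, F]
After 13 (rotate_left(0, 2, k=1)): [A, B, D, C, H, G, E, F]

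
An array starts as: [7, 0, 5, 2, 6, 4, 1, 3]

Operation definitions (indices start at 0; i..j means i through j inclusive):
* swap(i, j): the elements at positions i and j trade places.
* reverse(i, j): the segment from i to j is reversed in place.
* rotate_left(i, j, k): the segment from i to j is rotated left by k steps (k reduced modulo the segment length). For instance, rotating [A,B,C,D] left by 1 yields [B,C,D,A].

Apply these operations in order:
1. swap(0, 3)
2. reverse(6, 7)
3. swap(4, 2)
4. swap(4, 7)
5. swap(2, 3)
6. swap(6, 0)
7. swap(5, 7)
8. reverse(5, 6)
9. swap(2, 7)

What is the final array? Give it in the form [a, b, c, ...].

After 1 (swap(0, 3)): [2, 0, 5, 7, 6, 4, 1, 3]
After 2 (reverse(6, 7)): [2, 0, 5, 7, 6, 4, 3, 1]
After 3 (swap(4, 2)): [2, 0, 6, 7, 5, 4, 3, 1]
After 4 (swap(4, 7)): [2, 0, 6, 7, 1, 4, 3, 5]
After 5 (swap(2, 3)): [2, 0, 7, 6, 1, 4, 3, 5]
After 6 (swap(6, 0)): [3, 0, 7, 6, 1, 4, 2, 5]
After 7 (swap(5, 7)): [3, 0, 7, 6, 1, 5, 2, 4]
After 8 (reverse(5, 6)): [3, 0, 7, 6, 1, 2, 5, 4]
After 9 (swap(2, 7)): [3, 0, 4, 6, 1, 2, 5, 7]

Answer: [3, 0, 4, 6, 1, 2, 5, 7]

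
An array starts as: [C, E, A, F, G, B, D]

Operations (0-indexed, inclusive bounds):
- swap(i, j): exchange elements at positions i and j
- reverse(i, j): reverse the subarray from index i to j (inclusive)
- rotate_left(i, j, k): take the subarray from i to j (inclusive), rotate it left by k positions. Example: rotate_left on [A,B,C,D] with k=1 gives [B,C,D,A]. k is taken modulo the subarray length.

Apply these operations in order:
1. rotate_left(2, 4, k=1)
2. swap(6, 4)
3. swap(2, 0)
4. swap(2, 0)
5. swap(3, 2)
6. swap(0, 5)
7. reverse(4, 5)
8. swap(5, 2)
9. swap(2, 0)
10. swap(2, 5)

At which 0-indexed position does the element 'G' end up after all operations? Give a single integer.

Answer: 2

Derivation:
After 1 (rotate_left(2, 4, k=1)): [C, E, F, G, A, B, D]
After 2 (swap(6, 4)): [C, E, F, G, D, B, A]
After 3 (swap(2, 0)): [F, E, C, G, D, B, A]
After 4 (swap(2, 0)): [C, E, F, G, D, B, A]
After 5 (swap(3, 2)): [C, E, G, F, D, B, A]
After 6 (swap(0, 5)): [B, E, G, F, D, C, A]
After 7 (reverse(4, 5)): [B, E, G, F, C, D, A]
After 8 (swap(5, 2)): [B, E, D, F, C, G, A]
After 9 (swap(2, 0)): [D, E, B, F, C, G, A]
After 10 (swap(2, 5)): [D, E, G, F, C, B, A]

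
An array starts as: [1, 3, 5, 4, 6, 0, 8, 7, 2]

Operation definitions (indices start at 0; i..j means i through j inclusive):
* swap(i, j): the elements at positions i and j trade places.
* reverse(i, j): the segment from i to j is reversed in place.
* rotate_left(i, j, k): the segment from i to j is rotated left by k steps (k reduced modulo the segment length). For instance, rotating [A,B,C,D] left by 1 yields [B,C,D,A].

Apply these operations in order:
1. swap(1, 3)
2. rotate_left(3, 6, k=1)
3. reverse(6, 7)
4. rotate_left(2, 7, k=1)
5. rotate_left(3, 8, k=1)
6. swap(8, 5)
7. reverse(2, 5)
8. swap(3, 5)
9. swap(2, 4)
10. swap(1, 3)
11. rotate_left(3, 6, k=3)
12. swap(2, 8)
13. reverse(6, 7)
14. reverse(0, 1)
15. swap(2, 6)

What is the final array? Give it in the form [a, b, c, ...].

After 1 (swap(1, 3)): [1, 4, 5, 3, 6, 0, 8, 7, 2]
After 2 (rotate_left(3, 6, k=1)): [1, 4, 5, 6, 0, 8, 3, 7, 2]
After 3 (reverse(6, 7)): [1, 4, 5, 6, 0, 8, 7, 3, 2]
After 4 (rotate_left(2, 7, k=1)): [1, 4, 6, 0, 8, 7, 3, 5, 2]
After 5 (rotate_left(3, 8, k=1)): [1, 4, 6, 8, 7, 3, 5, 2, 0]
After 6 (swap(8, 5)): [1, 4, 6, 8, 7, 0, 5, 2, 3]
After 7 (reverse(2, 5)): [1, 4, 0, 7, 8, 6, 5, 2, 3]
After 8 (swap(3, 5)): [1, 4, 0, 6, 8, 7, 5, 2, 3]
After 9 (swap(2, 4)): [1, 4, 8, 6, 0, 7, 5, 2, 3]
After 10 (swap(1, 3)): [1, 6, 8, 4, 0, 7, 5, 2, 3]
After 11 (rotate_left(3, 6, k=3)): [1, 6, 8, 5, 4, 0, 7, 2, 3]
After 12 (swap(2, 8)): [1, 6, 3, 5, 4, 0, 7, 2, 8]
After 13 (reverse(6, 7)): [1, 6, 3, 5, 4, 0, 2, 7, 8]
After 14 (reverse(0, 1)): [6, 1, 3, 5, 4, 0, 2, 7, 8]
After 15 (swap(2, 6)): [6, 1, 2, 5, 4, 0, 3, 7, 8]

Answer: [6, 1, 2, 5, 4, 0, 3, 7, 8]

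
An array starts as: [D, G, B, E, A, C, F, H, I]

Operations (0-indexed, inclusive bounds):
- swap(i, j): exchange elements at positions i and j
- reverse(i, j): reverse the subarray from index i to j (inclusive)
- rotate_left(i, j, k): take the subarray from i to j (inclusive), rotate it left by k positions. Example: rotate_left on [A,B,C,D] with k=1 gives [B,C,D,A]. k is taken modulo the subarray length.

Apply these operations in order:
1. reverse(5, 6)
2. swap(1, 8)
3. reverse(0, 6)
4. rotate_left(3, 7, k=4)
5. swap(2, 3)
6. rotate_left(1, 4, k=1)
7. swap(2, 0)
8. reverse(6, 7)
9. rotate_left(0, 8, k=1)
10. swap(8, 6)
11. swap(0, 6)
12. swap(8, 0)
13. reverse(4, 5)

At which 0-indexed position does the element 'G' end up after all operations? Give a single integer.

Answer: 7

Derivation:
After 1 (reverse(5, 6)): [D, G, B, E, A, F, C, H, I]
After 2 (swap(1, 8)): [D, I, B, E, A, F, C, H, G]
After 3 (reverse(0, 6)): [C, F, A, E, B, I, D, H, G]
After 4 (rotate_left(3, 7, k=4)): [C, F, A, H, E, B, I, D, G]
After 5 (swap(2, 3)): [C, F, H, A, E, B, I, D, G]
After 6 (rotate_left(1, 4, k=1)): [C, H, A, E, F, B, I, D, G]
After 7 (swap(2, 0)): [A, H, C, E, F, B, I, D, G]
After 8 (reverse(6, 7)): [A, H, C, E, F, B, D, I, G]
After 9 (rotate_left(0, 8, k=1)): [H, C, E, F, B, D, I, G, A]
After 10 (swap(8, 6)): [H, C, E, F, B, D, A, G, I]
After 11 (swap(0, 6)): [A, C, E, F, B, D, H, G, I]
After 12 (swap(8, 0)): [I, C, E, F, B, D, H, G, A]
After 13 (reverse(4, 5)): [I, C, E, F, D, B, H, G, A]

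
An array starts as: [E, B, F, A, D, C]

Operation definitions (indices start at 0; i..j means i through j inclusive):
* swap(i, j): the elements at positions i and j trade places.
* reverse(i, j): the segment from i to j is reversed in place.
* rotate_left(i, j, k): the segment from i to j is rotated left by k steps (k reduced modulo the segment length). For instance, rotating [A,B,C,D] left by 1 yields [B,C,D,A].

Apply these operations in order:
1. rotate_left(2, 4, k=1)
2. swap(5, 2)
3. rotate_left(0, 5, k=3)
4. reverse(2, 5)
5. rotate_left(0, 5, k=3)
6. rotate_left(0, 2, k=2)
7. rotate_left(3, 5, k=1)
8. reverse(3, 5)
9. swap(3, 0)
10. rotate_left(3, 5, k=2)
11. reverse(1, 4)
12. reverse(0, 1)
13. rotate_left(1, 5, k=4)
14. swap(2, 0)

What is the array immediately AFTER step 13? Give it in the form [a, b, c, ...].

Answer: [A, C, D, F, E, B]

Derivation:
After 1 (rotate_left(2, 4, k=1)): [E, B, A, D, F, C]
After 2 (swap(5, 2)): [E, B, C, D, F, A]
After 3 (rotate_left(0, 5, k=3)): [D, F, A, E, B, C]
After 4 (reverse(2, 5)): [D, F, C, B, E, A]
After 5 (rotate_left(0, 5, k=3)): [B, E, A, D, F, C]
After 6 (rotate_left(0, 2, k=2)): [A, B, E, D, F, C]
After 7 (rotate_left(3, 5, k=1)): [A, B, E, F, C, D]
After 8 (reverse(3, 5)): [A, B, E, D, C, F]
After 9 (swap(3, 0)): [D, B, E, A, C, F]
After 10 (rotate_left(3, 5, k=2)): [D, B, E, F, A, C]
After 11 (reverse(1, 4)): [D, A, F, E, B, C]
After 12 (reverse(0, 1)): [A, D, F, E, B, C]
After 13 (rotate_left(1, 5, k=4)): [A, C, D, F, E, B]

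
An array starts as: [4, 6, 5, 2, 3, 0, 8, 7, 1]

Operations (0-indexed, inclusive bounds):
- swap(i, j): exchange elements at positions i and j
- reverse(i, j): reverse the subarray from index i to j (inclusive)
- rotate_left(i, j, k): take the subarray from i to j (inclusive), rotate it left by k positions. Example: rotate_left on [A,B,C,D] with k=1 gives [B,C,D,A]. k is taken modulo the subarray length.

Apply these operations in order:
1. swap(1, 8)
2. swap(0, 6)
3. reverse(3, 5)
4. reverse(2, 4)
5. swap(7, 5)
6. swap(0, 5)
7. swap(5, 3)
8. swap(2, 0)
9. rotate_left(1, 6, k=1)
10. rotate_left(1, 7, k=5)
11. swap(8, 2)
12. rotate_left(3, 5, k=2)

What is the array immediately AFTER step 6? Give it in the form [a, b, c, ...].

Answer: [7, 1, 3, 0, 5, 8, 4, 2, 6]

Derivation:
After 1 (swap(1, 8)): [4, 1, 5, 2, 3, 0, 8, 7, 6]
After 2 (swap(0, 6)): [8, 1, 5, 2, 3, 0, 4, 7, 6]
After 3 (reverse(3, 5)): [8, 1, 5, 0, 3, 2, 4, 7, 6]
After 4 (reverse(2, 4)): [8, 1, 3, 0, 5, 2, 4, 7, 6]
After 5 (swap(7, 5)): [8, 1, 3, 0, 5, 7, 4, 2, 6]
After 6 (swap(0, 5)): [7, 1, 3, 0, 5, 8, 4, 2, 6]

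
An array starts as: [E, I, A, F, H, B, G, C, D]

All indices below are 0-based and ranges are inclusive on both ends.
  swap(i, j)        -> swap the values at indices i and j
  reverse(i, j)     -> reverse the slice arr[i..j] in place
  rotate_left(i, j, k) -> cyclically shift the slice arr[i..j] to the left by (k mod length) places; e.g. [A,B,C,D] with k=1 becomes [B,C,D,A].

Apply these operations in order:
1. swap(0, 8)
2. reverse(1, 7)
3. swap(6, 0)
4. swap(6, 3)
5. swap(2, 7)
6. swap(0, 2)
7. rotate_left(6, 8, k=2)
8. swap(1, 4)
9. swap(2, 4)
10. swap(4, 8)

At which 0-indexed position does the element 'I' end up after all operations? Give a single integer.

After 1 (swap(0, 8)): [D, I, A, F, H, B, G, C, E]
After 2 (reverse(1, 7)): [D, C, G, B, H, F, A, I, E]
After 3 (swap(6, 0)): [A, C, G, B, H, F, D, I, E]
After 4 (swap(6, 3)): [A, C, G, D, H, F, B, I, E]
After 5 (swap(2, 7)): [A, C, I, D, H, F, B, G, E]
After 6 (swap(0, 2)): [I, C, A, D, H, F, B, G, E]
After 7 (rotate_left(6, 8, k=2)): [I, C, A, D, H, F, E, B, G]
After 8 (swap(1, 4)): [I, H, A, D, C, F, E, B, G]
After 9 (swap(2, 4)): [I, H, C, D, A, F, E, B, G]
After 10 (swap(4, 8)): [I, H, C, D, G, F, E, B, A]

Answer: 0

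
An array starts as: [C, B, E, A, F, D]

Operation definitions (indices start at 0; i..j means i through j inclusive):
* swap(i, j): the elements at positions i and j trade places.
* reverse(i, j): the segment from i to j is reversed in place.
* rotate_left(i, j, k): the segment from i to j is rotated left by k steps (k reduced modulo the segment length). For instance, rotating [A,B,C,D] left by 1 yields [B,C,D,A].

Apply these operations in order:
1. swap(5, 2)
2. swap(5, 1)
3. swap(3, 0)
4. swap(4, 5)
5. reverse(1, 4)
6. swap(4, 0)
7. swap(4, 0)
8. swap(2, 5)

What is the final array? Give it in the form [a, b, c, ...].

After 1 (swap(5, 2)): [C, B, D, A, F, E]
After 2 (swap(5, 1)): [C, E, D, A, F, B]
After 3 (swap(3, 0)): [A, E, D, C, F, B]
After 4 (swap(4, 5)): [A, E, D, C, B, F]
After 5 (reverse(1, 4)): [A, B, C, D, E, F]
After 6 (swap(4, 0)): [E, B, C, D, A, F]
After 7 (swap(4, 0)): [A, B, C, D, E, F]
After 8 (swap(2, 5)): [A, B, F, D, E, C]

Answer: [A, B, F, D, E, C]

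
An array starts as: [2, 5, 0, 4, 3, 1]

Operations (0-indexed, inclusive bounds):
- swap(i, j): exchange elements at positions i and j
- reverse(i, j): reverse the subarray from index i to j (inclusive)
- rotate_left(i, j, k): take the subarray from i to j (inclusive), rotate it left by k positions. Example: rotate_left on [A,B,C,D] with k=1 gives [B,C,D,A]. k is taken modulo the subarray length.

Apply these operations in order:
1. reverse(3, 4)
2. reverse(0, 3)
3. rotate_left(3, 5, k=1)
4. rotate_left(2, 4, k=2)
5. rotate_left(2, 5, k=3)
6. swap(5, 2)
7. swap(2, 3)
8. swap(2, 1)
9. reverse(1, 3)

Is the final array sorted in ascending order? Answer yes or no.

After 1 (reverse(3, 4)): [2, 5, 0, 3, 4, 1]
After 2 (reverse(0, 3)): [3, 0, 5, 2, 4, 1]
After 3 (rotate_left(3, 5, k=1)): [3, 0, 5, 4, 1, 2]
After 4 (rotate_left(2, 4, k=2)): [3, 0, 1, 5, 4, 2]
After 5 (rotate_left(2, 5, k=3)): [3, 0, 2, 1, 5, 4]
After 6 (swap(5, 2)): [3, 0, 4, 1, 5, 2]
After 7 (swap(2, 3)): [3, 0, 1, 4, 5, 2]
After 8 (swap(2, 1)): [3, 1, 0, 4, 5, 2]
After 9 (reverse(1, 3)): [3, 4, 0, 1, 5, 2]

Answer: no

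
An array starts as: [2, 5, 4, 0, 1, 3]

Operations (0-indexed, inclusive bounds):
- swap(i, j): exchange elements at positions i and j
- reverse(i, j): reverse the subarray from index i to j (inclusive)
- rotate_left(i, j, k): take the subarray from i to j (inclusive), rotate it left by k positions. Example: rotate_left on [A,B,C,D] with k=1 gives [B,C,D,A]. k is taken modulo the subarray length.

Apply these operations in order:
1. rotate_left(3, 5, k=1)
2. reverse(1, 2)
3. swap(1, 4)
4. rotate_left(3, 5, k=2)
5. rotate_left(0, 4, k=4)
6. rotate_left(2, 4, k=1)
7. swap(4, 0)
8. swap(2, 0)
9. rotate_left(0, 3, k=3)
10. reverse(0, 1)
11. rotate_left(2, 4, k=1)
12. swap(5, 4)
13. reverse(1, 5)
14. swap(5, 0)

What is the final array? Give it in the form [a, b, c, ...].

Answer: [0, 2, 4, 1, 3, 5]

Derivation:
After 1 (rotate_left(3, 5, k=1)): [2, 5, 4, 1, 3, 0]
After 2 (reverse(1, 2)): [2, 4, 5, 1, 3, 0]
After 3 (swap(1, 4)): [2, 3, 5, 1, 4, 0]
After 4 (rotate_left(3, 5, k=2)): [2, 3, 5, 0, 1, 4]
After 5 (rotate_left(0, 4, k=4)): [1, 2, 3, 5, 0, 4]
After 6 (rotate_left(2, 4, k=1)): [1, 2, 5, 0, 3, 4]
After 7 (swap(4, 0)): [3, 2, 5, 0, 1, 4]
After 8 (swap(2, 0)): [5, 2, 3, 0, 1, 4]
After 9 (rotate_left(0, 3, k=3)): [0, 5, 2, 3, 1, 4]
After 10 (reverse(0, 1)): [5, 0, 2, 3, 1, 4]
After 11 (rotate_left(2, 4, k=1)): [5, 0, 3, 1, 2, 4]
After 12 (swap(5, 4)): [5, 0, 3, 1, 4, 2]
After 13 (reverse(1, 5)): [5, 2, 4, 1, 3, 0]
After 14 (swap(5, 0)): [0, 2, 4, 1, 3, 5]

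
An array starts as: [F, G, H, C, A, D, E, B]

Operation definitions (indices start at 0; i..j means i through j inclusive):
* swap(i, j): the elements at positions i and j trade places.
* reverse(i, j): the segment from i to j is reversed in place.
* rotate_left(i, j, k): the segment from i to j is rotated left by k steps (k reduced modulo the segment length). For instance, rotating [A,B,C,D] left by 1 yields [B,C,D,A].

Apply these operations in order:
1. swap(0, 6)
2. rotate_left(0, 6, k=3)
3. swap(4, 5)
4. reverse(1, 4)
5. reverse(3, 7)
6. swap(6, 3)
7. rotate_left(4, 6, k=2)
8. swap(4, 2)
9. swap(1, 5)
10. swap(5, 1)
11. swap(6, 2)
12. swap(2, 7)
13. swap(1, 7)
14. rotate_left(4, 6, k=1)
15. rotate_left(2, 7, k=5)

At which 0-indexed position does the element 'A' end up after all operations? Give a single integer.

Answer: 4

Derivation:
After 1 (swap(0, 6)): [E, G, H, C, A, D, F, B]
After 2 (rotate_left(0, 6, k=3)): [C, A, D, F, E, G, H, B]
After 3 (swap(4, 5)): [C, A, D, F, G, E, H, B]
After 4 (reverse(1, 4)): [C, G, F, D, A, E, H, B]
After 5 (reverse(3, 7)): [C, G, F, B, H, E, A, D]
After 6 (swap(6, 3)): [C, G, F, A, H, E, B, D]
After 7 (rotate_left(4, 6, k=2)): [C, G, F, A, B, H, E, D]
After 8 (swap(4, 2)): [C, G, B, A, F, H, E, D]
After 9 (swap(1, 5)): [C, H, B, A, F, G, E, D]
After 10 (swap(5, 1)): [C, G, B, A, F, H, E, D]
After 11 (swap(6, 2)): [C, G, E, A, F, H, B, D]
After 12 (swap(2, 7)): [C, G, D, A, F, H, B, E]
After 13 (swap(1, 7)): [C, E, D, A, F, H, B, G]
After 14 (rotate_left(4, 6, k=1)): [C, E, D, A, H, B, F, G]
After 15 (rotate_left(2, 7, k=5)): [C, E, G, D, A, H, B, F]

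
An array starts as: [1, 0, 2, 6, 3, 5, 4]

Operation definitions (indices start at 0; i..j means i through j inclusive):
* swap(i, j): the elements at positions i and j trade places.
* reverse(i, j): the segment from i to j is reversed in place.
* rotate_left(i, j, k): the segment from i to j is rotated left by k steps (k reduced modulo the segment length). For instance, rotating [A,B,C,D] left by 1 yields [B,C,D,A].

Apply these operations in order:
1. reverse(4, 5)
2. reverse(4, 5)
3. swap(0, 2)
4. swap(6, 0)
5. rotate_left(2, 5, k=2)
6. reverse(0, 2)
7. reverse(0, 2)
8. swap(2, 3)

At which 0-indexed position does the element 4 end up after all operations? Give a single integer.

Answer: 0

Derivation:
After 1 (reverse(4, 5)): [1, 0, 2, 6, 5, 3, 4]
After 2 (reverse(4, 5)): [1, 0, 2, 6, 3, 5, 4]
After 3 (swap(0, 2)): [2, 0, 1, 6, 3, 5, 4]
After 4 (swap(6, 0)): [4, 0, 1, 6, 3, 5, 2]
After 5 (rotate_left(2, 5, k=2)): [4, 0, 3, 5, 1, 6, 2]
After 6 (reverse(0, 2)): [3, 0, 4, 5, 1, 6, 2]
After 7 (reverse(0, 2)): [4, 0, 3, 5, 1, 6, 2]
After 8 (swap(2, 3)): [4, 0, 5, 3, 1, 6, 2]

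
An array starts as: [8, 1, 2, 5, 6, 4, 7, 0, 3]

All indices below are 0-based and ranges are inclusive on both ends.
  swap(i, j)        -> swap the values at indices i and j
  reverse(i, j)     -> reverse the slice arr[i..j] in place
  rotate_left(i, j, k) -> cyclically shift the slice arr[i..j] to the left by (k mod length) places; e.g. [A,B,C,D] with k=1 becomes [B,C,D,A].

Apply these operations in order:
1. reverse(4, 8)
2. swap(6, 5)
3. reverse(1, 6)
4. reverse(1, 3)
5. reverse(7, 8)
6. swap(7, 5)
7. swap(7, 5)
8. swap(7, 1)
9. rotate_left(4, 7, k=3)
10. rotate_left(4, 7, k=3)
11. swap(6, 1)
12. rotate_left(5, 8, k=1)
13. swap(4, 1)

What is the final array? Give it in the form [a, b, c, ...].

Answer: [8, 1, 7, 0, 5, 6, 2, 4, 3]

Derivation:
After 1 (reverse(4, 8)): [8, 1, 2, 5, 3, 0, 7, 4, 6]
After 2 (swap(6, 5)): [8, 1, 2, 5, 3, 7, 0, 4, 6]
After 3 (reverse(1, 6)): [8, 0, 7, 3, 5, 2, 1, 4, 6]
After 4 (reverse(1, 3)): [8, 3, 7, 0, 5, 2, 1, 4, 6]
After 5 (reverse(7, 8)): [8, 3, 7, 0, 5, 2, 1, 6, 4]
After 6 (swap(7, 5)): [8, 3, 7, 0, 5, 6, 1, 2, 4]
After 7 (swap(7, 5)): [8, 3, 7, 0, 5, 2, 1, 6, 4]
After 8 (swap(7, 1)): [8, 6, 7, 0, 5, 2, 1, 3, 4]
After 9 (rotate_left(4, 7, k=3)): [8, 6, 7, 0, 3, 5, 2, 1, 4]
After 10 (rotate_left(4, 7, k=3)): [8, 6, 7, 0, 1, 3, 5, 2, 4]
After 11 (swap(6, 1)): [8, 5, 7, 0, 1, 3, 6, 2, 4]
After 12 (rotate_left(5, 8, k=1)): [8, 5, 7, 0, 1, 6, 2, 4, 3]
After 13 (swap(4, 1)): [8, 1, 7, 0, 5, 6, 2, 4, 3]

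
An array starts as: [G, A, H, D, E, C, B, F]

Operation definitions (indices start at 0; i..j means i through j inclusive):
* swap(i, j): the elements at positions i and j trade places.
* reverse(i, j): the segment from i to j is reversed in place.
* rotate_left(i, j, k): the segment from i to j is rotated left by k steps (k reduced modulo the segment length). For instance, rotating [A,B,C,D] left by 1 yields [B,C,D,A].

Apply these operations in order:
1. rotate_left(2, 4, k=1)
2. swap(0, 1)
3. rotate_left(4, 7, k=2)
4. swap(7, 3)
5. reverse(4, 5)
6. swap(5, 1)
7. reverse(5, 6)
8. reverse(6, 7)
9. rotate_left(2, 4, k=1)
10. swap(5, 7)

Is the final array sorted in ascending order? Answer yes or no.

Answer: no

Derivation:
After 1 (rotate_left(2, 4, k=1)): [G, A, D, E, H, C, B, F]
After 2 (swap(0, 1)): [A, G, D, E, H, C, B, F]
After 3 (rotate_left(4, 7, k=2)): [A, G, D, E, B, F, H, C]
After 4 (swap(7, 3)): [A, G, D, C, B, F, H, E]
After 5 (reverse(4, 5)): [A, G, D, C, F, B, H, E]
After 6 (swap(5, 1)): [A, B, D, C, F, G, H, E]
After 7 (reverse(5, 6)): [A, B, D, C, F, H, G, E]
After 8 (reverse(6, 7)): [A, B, D, C, F, H, E, G]
After 9 (rotate_left(2, 4, k=1)): [A, B, C, F, D, H, E, G]
After 10 (swap(5, 7)): [A, B, C, F, D, G, E, H]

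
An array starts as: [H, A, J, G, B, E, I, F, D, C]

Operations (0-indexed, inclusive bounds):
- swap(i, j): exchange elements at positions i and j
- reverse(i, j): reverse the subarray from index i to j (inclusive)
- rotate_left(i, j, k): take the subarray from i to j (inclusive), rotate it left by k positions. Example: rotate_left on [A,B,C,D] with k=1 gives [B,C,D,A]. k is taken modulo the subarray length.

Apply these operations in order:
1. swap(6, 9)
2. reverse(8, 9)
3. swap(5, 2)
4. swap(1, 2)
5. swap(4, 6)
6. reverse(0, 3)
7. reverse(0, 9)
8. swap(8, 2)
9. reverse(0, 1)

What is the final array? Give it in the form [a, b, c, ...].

Answer: [I, D, A, B, J, C, H, E, F, G]

Derivation:
After 1 (swap(6, 9)): [H, A, J, G, B, E, C, F, D, I]
After 2 (reverse(8, 9)): [H, A, J, G, B, E, C, F, I, D]
After 3 (swap(5, 2)): [H, A, E, G, B, J, C, F, I, D]
After 4 (swap(1, 2)): [H, E, A, G, B, J, C, F, I, D]
After 5 (swap(4, 6)): [H, E, A, G, C, J, B, F, I, D]
After 6 (reverse(0, 3)): [G, A, E, H, C, J, B, F, I, D]
After 7 (reverse(0, 9)): [D, I, F, B, J, C, H, E, A, G]
After 8 (swap(8, 2)): [D, I, A, B, J, C, H, E, F, G]
After 9 (reverse(0, 1)): [I, D, A, B, J, C, H, E, F, G]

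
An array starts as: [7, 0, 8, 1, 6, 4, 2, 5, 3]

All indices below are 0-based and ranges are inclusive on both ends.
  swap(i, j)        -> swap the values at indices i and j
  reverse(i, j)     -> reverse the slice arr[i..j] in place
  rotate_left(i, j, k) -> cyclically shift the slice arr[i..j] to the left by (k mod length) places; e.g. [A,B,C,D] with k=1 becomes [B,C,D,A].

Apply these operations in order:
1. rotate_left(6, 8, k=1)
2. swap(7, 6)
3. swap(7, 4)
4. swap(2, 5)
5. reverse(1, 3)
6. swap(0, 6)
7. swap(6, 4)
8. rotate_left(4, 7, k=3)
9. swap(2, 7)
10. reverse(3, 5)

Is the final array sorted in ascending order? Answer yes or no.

After 1 (rotate_left(6, 8, k=1)): [7, 0, 8, 1, 6, 4, 5, 3, 2]
After 2 (swap(7, 6)): [7, 0, 8, 1, 6, 4, 3, 5, 2]
After 3 (swap(7, 4)): [7, 0, 8, 1, 5, 4, 3, 6, 2]
After 4 (swap(2, 5)): [7, 0, 4, 1, 5, 8, 3, 6, 2]
After 5 (reverse(1, 3)): [7, 1, 4, 0, 5, 8, 3, 6, 2]
After 6 (swap(0, 6)): [3, 1, 4, 0, 5, 8, 7, 6, 2]
After 7 (swap(6, 4)): [3, 1, 4, 0, 7, 8, 5, 6, 2]
After 8 (rotate_left(4, 7, k=3)): [3, 1, 4, 0, 6, 7, 8, 5, 2]
After 9 (swap(2, 7)): [3, 1, 5, 0, 6, 7, 8, 4, 2]
After 10 (reverse(3, 5)): [3, 1, 5, 7, 6, 0, 8, 4, 2]

Answer: no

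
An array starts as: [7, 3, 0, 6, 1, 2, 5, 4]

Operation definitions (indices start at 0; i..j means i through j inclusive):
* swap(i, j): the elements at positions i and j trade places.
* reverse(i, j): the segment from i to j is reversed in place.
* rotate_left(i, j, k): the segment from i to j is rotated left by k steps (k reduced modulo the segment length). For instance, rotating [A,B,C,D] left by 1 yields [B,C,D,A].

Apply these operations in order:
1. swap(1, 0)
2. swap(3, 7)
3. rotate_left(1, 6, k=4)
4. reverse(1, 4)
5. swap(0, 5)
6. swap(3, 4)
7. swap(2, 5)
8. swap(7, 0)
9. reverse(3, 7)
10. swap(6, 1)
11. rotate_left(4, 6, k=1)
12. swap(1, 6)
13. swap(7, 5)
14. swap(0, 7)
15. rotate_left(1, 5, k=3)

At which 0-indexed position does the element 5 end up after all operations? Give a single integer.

After 1 (swap(1, 0)): [3, 7, 0, 6, 1, 2, 5, 4]
After 2 (swap(3, 7)): [3, 7, 0, 4, 1, 2, 5, 6]
After 3 (rotate_left(1, 6, k=4)): [3, 2, 5, 7, 0, 4, 1, 6]
After 4 (reverse(1, 4)): [3, 0, 7, 5, 2, 4, 1, 6]
After 5 (swap(0, 5)): [4, 0, 7, 5, 2, 3, 1, 6]
After 6 (swap(3, 4)): [4, 0, 7, 2, 5, 3, 1, 6]
After 7 (swap(2, 5)): [4, 0, 3, 2, 5, 7, 1, 6]
After 8 (swap(7, 0)): [6, 0, 3, 2, 5, 7, 1, 4]
After 9 (reverse(3, 7)): [6, 0, 3, 4, 1, 7, 5, 2]
After 10 (swap(6, 1)): [6, 5, 3, 4, 1, 7, 0, 2]
After 11 (rotate_left(4, 6, k=1)): [6, 5, 3, 4, 7, 0, 1, 2]
After 12 (swap(1, 6)): [6, 1, 3, 4, 7, 0, 5, 2]
After 13 (swap(7, 5)): [6, 1, 3, 4, 7, 2, 5, 0]
After 14 (swap(0, 7)): [0, 1, 3, 4, 7, 2, 5, 6]
After 15 (rotate_left(1, 5, k=3)): [0, 7, 2, 1, 3, 4, 5, 6]

Answer: 6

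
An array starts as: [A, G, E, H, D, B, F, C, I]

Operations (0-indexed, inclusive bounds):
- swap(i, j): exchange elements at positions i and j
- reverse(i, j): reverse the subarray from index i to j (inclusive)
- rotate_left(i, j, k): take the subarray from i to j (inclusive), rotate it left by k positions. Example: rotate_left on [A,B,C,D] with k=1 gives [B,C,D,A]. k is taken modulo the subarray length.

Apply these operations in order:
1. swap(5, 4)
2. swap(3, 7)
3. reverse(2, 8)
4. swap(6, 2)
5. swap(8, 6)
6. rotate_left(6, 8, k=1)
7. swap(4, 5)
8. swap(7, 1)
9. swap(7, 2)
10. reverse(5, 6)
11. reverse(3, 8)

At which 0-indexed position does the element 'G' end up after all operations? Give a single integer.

Answer: 2

Derivation:
After 1 (swap(5, 4)): [A, G, E, H, B, D, F, C, I]
After 2 (swap(3, 7)): [A, G, E, C, B, D, F, H, I]
After 3 (reverse(2, 8)): [A, G, I, H, F, D, B, C, E]
After 4 (swap(6, 2)): [A, G, B, H, F, D, I, C, E]
After 5 (swap(8, 6)): [A, G, B, H, F, D, E, C, I]
After 6 (rotate_left(6, 8, k=1)): [A, G, B, H, F, D, C, I, E]
After 7 (swap(4, 5)): [A, G, B, H, D, F, C, I, E]
After 8 (swap(7, 1)): [A, I, B, H, D, F, C, G, E]
After 9 (swap(7, 2)): [A, I, G, H, D, F, C, B, E]
After 10 (reverse(5, 6)): [A, I, G, H, D, C, F, B, E]
After 11 (reverse(3, 8)): [A, I, G, E, B, F, C, D, H]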